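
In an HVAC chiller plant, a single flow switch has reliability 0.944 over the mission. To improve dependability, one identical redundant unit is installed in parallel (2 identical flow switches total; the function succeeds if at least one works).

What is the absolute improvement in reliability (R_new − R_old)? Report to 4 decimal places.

0.0529

R_before = 0.944
R_after = 1 − (1 − 0.944)^2 = 0.9969
ΔR = 0.9969 − 0.944 = 0.0529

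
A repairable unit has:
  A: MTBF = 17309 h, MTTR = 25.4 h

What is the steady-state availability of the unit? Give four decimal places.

A(A) = MTBF/(MTBF+MTTR) = 17309/(17309+25.4) = 0.9985

0.9985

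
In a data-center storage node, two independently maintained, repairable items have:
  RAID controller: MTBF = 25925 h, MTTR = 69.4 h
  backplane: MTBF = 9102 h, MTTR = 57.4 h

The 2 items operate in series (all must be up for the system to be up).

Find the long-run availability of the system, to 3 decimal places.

0.991

A(RAID controller) = MTBF/(MTBF+MTTR) = 25925/(25925+69.4) = 0.997330
A(backplane) = MTBF/(MTBF+MTTR) = 9102/(9102+57.4) = 0.993733
Series availability: 0.997330 × 0.993733 = 0.991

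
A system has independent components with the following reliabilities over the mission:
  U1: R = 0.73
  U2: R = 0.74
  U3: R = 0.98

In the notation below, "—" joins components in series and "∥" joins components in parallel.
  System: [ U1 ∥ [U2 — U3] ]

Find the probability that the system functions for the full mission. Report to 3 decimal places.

Series (U2 and U3): 0.74000 × 0.98000 = 0.72520
Parallel (U1 and [0.72520]): 1 − (1 − 0.73000)(1 − 0.72520) = 0.926

0.926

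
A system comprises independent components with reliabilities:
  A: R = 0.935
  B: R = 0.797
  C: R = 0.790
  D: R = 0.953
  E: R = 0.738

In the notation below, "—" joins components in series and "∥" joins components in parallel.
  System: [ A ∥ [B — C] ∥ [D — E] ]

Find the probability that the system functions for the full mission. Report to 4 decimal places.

Series (B and C): 0.797000 × 0.790000 = 0.629630
Series (D and E): 0.953000 × 0.738000 = 0.703314
Parallel (A, [0.629630], and [0.703314]): 1 − (1 − 0.935000)(1 − 0.629630)(1 − 0.703314) = 0.9929

0.9929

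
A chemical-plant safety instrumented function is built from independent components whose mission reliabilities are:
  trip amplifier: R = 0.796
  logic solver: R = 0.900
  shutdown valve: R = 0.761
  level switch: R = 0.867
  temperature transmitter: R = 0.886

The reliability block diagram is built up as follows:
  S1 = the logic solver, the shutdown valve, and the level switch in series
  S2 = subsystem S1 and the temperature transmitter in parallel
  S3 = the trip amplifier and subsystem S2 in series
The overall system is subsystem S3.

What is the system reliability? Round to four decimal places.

Series (logic solver, shutdown valve, and level switch): 0.900000 × 0.761000 × 0.867000 = 0.593808
Parallel ([0.593808] and temperature transmitter): 1 − (1 − 0.593808)(1 − 0.886000) = 0.953694
Series (trip amplifier and [0.953694]): 0.796000 × 0.953694 = 0.7591

0.7591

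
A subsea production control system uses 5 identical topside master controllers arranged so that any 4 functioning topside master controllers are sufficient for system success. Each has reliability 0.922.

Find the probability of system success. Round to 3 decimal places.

0.948

R = Σ_{i=4}^{5} C(5,i) p^i (1−p)^{5−i} with p = 0.922
C(5,4)·0.922^4·0.078^1 = 0.28183
C(5,5)·0.922^5·0.078^0 = 0.66628
Sum = 0.948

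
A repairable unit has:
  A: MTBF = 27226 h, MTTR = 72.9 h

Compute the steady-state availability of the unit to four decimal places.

A(A) = MTBF/(MTBF+MTTR) = 27226/(27226+72.9) = 0.9973

0.9973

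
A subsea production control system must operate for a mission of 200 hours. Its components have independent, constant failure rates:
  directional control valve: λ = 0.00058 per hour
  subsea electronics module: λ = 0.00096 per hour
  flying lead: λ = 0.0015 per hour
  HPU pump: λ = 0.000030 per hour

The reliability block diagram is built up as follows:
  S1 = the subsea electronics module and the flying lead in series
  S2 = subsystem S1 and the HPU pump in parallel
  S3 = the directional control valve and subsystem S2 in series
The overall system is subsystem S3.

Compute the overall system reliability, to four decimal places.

R(directional control valve) = exp(−0.00058 × 200) = 0.890475
R(subsea electronics module) = exp(−0.00096 × 200) = 0.825307
R(flying lead) = exp(−0.0015 × 200) = 0.740818
R(HPU pump) = exp(−0.000030 × 200) = 0.994018
Series (subsea electronics module and flying lead): 0.825307 × 0.740818 = 0.611402
Parallel ([0.611402] and HPU pump): 1 − (1 − 0.611402)(1 − 0.994018) = 0.997675
Series (directional control valve and [0.997675]): 0.890475 × 0.997675 = 0.8884

0.8884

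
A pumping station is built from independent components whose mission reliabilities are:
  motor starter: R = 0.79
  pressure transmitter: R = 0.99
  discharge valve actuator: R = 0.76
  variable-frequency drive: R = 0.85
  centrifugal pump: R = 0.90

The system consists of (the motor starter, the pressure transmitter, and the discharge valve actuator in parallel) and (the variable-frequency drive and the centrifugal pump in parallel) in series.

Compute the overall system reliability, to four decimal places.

0.9845

Parallel (motor starter, pressure transmitter, and discharge valve actuator): 1 − (1 − 0.790000)(1 − 0.990000)(1 − 0.760000) = 0.999496
Parallel (variable-frequency drive and centrifugal pump): 1 − (1 − 0.850000)(1 − 0.900000) = 0.985000
Series ([0.999496] and [0.985000]): 0.999496 × 0.985000 = 0.9845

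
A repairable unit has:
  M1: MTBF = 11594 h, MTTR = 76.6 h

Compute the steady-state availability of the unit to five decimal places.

0.99344

A(M1) = MTBF/(MTBF+MTTR) = 11594/(11594+76.6) = 0.99344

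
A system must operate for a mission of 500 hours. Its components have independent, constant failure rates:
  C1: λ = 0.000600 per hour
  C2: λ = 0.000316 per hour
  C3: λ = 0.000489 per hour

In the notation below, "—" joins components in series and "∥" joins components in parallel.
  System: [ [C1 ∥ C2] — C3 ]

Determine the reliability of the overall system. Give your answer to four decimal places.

R(C1) = exp(−0.000600 × 500) = 0.740818
R(C2) = exp(−0.000316 × 500) = 0.853850
R(C3) = exp(−0.000489 × 500) = 0.783096
Parallel (C1 and C2): 1 − (1 − 0.740818)(1 − 0.853850) = 0.962121
Series ([0.962121] and C3): 0.962121 × 0.783096 = 0.7534

0.7534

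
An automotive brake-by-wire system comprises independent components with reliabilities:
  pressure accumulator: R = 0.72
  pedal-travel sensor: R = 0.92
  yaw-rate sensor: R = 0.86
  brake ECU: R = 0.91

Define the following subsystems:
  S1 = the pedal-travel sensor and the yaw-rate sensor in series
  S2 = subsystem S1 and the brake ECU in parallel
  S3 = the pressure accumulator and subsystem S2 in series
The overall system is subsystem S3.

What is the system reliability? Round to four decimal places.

Series (pedal-travel sensor and yaw-rate sensor): 0.920000 × 0.860000 = 0.791200
Parallel ([0.791200] and brake ECU): 1 − (1 − 0.791200)(1 − 0.910000) = 0.981208
Series (pressure accumulator and [0.981208]): 0.720000 × 0.981208 = 0.7065

0.7065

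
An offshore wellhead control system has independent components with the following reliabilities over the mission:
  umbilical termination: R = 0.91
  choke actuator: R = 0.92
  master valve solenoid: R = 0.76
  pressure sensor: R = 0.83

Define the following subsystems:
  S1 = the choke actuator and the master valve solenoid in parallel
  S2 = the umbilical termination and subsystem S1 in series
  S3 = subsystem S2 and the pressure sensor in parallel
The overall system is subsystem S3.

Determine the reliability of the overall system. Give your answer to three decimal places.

Parallel (choke actuator and master valve solenoid): 1 − (1 − 0.92000)(1 − 0.76000) = 0.98080
Series (umbilical termination and [0.98080]): 0.91000 × 0.98080 = 0.89253
Parallel ([0.89253] and pressure sensor): 1 − (1 − 0.89253)(1 − 0.83000) = 0.982

0.982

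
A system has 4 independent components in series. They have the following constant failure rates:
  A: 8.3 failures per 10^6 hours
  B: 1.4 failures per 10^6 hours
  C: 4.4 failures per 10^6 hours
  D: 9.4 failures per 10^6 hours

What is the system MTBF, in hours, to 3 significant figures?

Series of exponential components: λ_sys = Σ λ_i
λ_sys = 0.0000083 + 0.0000014 + 0.0000044 + 0.0000094 = 2.3500e-05 /h
MTBF = 1 / λ_sys = 42600 h

42600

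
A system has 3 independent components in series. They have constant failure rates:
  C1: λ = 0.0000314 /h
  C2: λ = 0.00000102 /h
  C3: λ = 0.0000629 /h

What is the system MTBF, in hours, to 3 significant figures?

Series of exponential components: λ_sys = Σ λ_i
λ_sys = 0.0000314 + 0.00000102 + 0.0000629 = 9.5320e-05 /h
MTBF = 1 / λ_sys = 10500 h

10500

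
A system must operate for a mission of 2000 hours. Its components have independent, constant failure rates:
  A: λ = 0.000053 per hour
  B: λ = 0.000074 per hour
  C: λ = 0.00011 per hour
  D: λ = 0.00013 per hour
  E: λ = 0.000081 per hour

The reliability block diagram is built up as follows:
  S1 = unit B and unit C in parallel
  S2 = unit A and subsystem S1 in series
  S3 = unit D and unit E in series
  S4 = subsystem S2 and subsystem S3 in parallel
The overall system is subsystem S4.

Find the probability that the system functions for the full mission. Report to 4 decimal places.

R(A) = exp(−0.000053 × 2000) = 0.899425
R(B) = exp(−0.000074 × 2000) = 0.862431
R(C) = exp(−0.00011 × 2000) = 0.802519
R(D) = exp(−0.00013 × 2000) = 0.771052
R(E) = exp(−0.000081 × 2000) = 0.850441
Parallel (B and C): 1 − (1 − 0.862431)(1 − 0.802519) = 0.972833
Series (A and [0.972833]): 0.899425 × 0.972833 = 0.874990
Series (D and E): 0.771052 × 0.850441 = 0.655734
Parallel ([0.874990] and [0.655734]): 1 − (1 − 0.874990)(1 − 0.655734) = 0.9570

0.9570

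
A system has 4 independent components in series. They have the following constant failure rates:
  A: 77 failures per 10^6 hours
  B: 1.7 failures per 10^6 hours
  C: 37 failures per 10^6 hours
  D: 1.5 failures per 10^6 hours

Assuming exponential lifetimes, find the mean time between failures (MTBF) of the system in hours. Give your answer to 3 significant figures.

8530

Series of exponential components: λ_sys = Σ λ_i
λ_sys = 0.000077 + 0.0000017 + 0.000037 + 0.0000015 = 1.1720e-04 /h
MTBF = 1 / λ_sys = 8530 h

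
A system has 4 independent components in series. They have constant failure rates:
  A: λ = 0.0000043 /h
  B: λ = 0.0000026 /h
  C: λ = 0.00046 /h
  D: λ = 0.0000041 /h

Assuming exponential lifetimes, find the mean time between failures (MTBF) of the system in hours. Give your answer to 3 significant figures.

2120

Series of exponential components: λ_sys = Σ λ_i
λ_sys = 0.0000043 + 0.0000026 + 0.00046 + 0.0000041 = 4.7100e-04 /h
MTBF = 1 / λ_sys = 2120 h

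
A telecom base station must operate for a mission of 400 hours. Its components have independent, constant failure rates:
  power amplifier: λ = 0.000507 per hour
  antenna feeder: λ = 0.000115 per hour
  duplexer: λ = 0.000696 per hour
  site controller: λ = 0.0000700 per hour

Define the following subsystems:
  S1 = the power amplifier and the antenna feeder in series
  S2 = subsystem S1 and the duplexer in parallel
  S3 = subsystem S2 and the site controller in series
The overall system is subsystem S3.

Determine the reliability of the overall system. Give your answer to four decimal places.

0.9203

R(power amplifier) = exp(−0.000507 × 400) = 0.816442
R(antenna feeder) = exp(−0.000115 × 400) = 0.955042
R(duplexer) = exp(−0.000696 × 400) = 0.756994
R(site controller) = exp(−0.0000700 × 400) = 0.972388
Series (power amplifier and antenna feeder): 0.816442 × 0.955042 = 0.779736
Parallel ([0.779736] and duplexer): 1 − (1 − 0.779736)(1 − 0.756994) = 0.946475
Series ([0.946475] and site controller): 0.946475 × 0.972388 = 0.9203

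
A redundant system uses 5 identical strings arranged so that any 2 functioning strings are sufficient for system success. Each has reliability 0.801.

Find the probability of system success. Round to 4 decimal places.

R = Σ_{i=2}^{5} C(5,i) p^i (1−p)^{5−i} with p = 0.801
C(5,2)·0.801^2·0.199^3 = 0.050562
C(5,3)·0.801^3·0.199^2 = 0.203518
C(5,4)·0.801^4·0.199^1 = 0.409594
C(5,5)·0.801^5·0.199^0 = 0.329733
Sum = 0.9934

0.9934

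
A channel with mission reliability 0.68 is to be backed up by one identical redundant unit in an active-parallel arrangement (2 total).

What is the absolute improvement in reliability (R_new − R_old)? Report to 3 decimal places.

0.218

R_before = 0.68
R_after = 1 − (1 − 0.68)^2 = 0.898
ΔR = 0.898 − 0.68 = 0.218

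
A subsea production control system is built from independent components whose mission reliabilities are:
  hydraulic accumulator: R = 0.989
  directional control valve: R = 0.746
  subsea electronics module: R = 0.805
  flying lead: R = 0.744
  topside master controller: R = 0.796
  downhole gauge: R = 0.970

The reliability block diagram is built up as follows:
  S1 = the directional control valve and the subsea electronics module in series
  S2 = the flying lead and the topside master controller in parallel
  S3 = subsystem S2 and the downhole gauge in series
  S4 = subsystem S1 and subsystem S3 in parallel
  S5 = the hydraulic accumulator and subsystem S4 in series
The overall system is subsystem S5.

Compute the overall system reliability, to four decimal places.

Series (directional control valve and subsea electronics module): 0.746000 × 0.805000 = 0.600530
Parallel (flying lead and topside master controller): 1 − (1 − 0.744000)(1 − 0.796000) = 0.947776
Series ([0.947776] and downhole gauge): 0.947776 × 0.970000 = 0.919343
Parallel ([0.600530] and [0.919343]): 1 − (1 − 0.600530)(1 − 0.919343) = 0.967780
Series (hydraulic accumulator and [0.967780]): 0.989000 × 0.967780 = 0.9571

0.9571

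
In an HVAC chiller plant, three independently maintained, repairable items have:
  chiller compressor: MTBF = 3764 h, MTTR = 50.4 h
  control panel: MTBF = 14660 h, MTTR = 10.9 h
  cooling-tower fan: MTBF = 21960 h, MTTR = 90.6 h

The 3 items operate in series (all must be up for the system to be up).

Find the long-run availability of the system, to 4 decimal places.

0.9820

A(chiller compressor) = MTBF/(MTBF+MTTR) = 3764/(3764+50.4) = 0.986787
A(control panel) = MTBF/(MTBF+MTTR) = 14660/(14660+10.9) = 0.999257
A(cooling-tower fan) = MTBF/(MTBF+MTTR) = 21960/(21960+90.6) = 0.995891
Series availability: 0.986787 × 0.999257 × 0.995891 = 0.9820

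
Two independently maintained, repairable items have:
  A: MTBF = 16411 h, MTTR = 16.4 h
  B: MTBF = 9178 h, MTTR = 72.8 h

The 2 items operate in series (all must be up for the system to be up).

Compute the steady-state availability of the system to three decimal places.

0.991

A(A) = MTBF/(MTBF+MTTR) = 16411/(16411+16.4) = 0.999002
A(B) = MTBF/(MTBF+MTTR) = 9178/(9178+72.8) = 0.992130
Series availability: 0.999002 × 0.992130 = 0.991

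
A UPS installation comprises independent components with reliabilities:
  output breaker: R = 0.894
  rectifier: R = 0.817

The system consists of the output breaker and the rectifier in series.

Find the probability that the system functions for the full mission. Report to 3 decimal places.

0.730

Series (output breaker and rectifier): 0.89400 × 0.81700 = 0.730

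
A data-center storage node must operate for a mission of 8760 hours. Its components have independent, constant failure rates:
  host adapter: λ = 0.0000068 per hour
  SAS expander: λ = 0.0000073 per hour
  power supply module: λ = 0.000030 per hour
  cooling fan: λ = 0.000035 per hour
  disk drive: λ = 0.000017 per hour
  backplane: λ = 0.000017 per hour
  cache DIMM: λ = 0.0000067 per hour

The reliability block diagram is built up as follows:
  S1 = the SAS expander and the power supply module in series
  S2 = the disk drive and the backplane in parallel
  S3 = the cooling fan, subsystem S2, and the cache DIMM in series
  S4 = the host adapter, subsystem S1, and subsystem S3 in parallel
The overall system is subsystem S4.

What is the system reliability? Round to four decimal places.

0.9949

R(host adapter) = exp(−0.0000068 × 8760) = 0.942171
R(SAS expander) = exp(−0.0000073 × 8760) = 0.938054
R(power supply module) = exp(−0.000030 × 8760) = 0.768896
R(cooling fan) = exp(−0.000035 × 8760) = 0.735945
R(disk drive) = exp(−0.000017 × 8760) = 0.861638
R(backplane) = exp(−0.000017 × 8760) = 0.861638
R(cache DIMM) = exp(−0.0000067 × 8760) = 0.942997
Series (SAS expander and power supply module): 0.938054 × 0.768896 = 0.721266
Parallel (disk drive and backplane): 1 − (1 − 0.861638)(1 − 0.861638) = 0.980856
Series (cooling fan, [0.980856], and cache DIMM): 0.735945 × 0.980856 × 0.942997 = 0.680708
Parallel (host adapter, [0.721266], and [0.680708]): 1 − (1 − 0.942171)(1 − 0.721266)(1 − 0.680708) = 0.9949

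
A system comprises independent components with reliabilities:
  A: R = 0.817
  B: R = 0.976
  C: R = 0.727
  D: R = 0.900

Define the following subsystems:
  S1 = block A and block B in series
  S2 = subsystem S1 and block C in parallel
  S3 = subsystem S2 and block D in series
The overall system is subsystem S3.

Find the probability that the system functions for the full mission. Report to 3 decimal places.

Series (A and B): 0.81700 × 0.97600 = 0.79739
Parallel ([0.79739] and C): 1 − (1 − 0.79739)(1 − 0.72700) = 0.94469
Series ([0.94469] and D): 0.94469 × 0.90000 = 0.850

0.850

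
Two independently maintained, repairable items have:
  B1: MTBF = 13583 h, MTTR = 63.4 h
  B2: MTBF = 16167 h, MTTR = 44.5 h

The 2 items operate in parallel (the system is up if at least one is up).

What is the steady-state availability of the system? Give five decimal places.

A(B1) = MTBF/(MTBF+MTTR) = 13583/(13583+63.4) = 0.995354
A(B2) = MTBF/(MTBF+MTTR) = 16167/(16167+44.5) = 0.997255
Parallel availability: 1 − (1 − 0.995354)(1 − 0.997255) = 0.99999

0.99999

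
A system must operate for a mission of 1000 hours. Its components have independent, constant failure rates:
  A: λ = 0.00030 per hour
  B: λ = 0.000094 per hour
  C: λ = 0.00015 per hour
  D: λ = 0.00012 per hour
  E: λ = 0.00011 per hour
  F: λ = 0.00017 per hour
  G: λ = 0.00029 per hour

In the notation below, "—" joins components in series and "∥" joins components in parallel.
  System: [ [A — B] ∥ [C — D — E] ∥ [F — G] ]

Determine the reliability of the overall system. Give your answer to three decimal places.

0.962

R(A) = exp(−0.00030 × 1000) = 0.74082
R(B) = exp(−0.000094 × 1000) = 0.91028
R(C) = exp(−0.00015 × 1000) = 0.86071
R(D) = exp(−0.00012 × 1000) = 0.88692
R(E) = exp(−0.00011 × 1000) = 0.89583
R(F) = exp(−0.00017 × 1000) = 0.84366
R(G) = exp(−0.00029 × 1000) = 0.74826
Series (A and B): 0.74082 × 0.91028 = 0.67435
Series (C, D, and E): 0.86071 × 0.88692 × 0.89583 = 0.68386
Series (F and G): 0.84366 × 0.74826 = 0.63128
Parallel ([0.67435], [0.68386], and [0.63128]): 1 − (1 − 0.67435)(1 − 0.68386)(1 − 0.63128) = 0.962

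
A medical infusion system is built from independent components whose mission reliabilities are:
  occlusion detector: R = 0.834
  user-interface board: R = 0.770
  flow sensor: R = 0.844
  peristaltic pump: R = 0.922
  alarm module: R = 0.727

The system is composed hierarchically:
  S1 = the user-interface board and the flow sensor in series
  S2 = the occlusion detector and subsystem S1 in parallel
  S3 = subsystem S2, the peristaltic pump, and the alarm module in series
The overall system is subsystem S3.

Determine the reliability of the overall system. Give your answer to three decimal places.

0.631

Series (user-interface board and flow sensor): 0.77000 × 0.84400 = 0.64988
Parallel (occlusion detector and [0.64988]): 1 − (1 − 0.83400)(1 − 0.64988) = 0.94188
Series ([0.94188], peristaltic pump, and alarm module): 0.94188 × 0.92200 × 0.72700 = 0.631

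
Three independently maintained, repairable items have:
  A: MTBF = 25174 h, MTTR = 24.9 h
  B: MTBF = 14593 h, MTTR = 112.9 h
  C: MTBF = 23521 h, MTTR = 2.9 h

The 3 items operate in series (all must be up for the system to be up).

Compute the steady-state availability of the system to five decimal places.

A(A) = MTBF/(MTBF+MTTR) = 25174/(25174+24.9) = 0.999012
A(B) = MTBF/(MTBF+MTTR) = 14593/(14593+112.9) = 0.992323
A(C) = MTBF/(MTBF+MTTR) = 23521/(23521+2.9) = 0.999877
Series availability: 0.999012 × 0.992323 × 0.999877 = 0.99122

0.99122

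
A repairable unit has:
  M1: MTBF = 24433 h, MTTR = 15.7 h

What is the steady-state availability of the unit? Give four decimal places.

A(M1) = MTBF/(MTBF+MTTR) = 24433/(24433+15.7) = 0.9994

0.9994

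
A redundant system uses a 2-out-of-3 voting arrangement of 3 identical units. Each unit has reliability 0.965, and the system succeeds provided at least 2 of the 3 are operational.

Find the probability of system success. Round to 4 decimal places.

R = Σ_{i=2}^{3} C(3,i) p^i (1−p)^{3−i} with p = 0.965
C(3,2)·0.965^2·0.035^1 = 0.097779
C(3,3)·0.965^3·0.035^0 = 0.898632
Sum = 0.9964

0.9964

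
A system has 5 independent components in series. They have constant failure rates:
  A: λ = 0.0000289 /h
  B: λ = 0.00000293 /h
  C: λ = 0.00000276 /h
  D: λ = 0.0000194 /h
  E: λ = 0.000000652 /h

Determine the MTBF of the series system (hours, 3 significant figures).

Series of exponential components: λ_sys = Σ λ_i
λ_sys = 0.0000289 + 0.00000293 + 0.00000276 + 0.0000194 + 0.000000652 = 5.4642e-05 /h
MTBF = 1 / λ_sys = 18300 h

18300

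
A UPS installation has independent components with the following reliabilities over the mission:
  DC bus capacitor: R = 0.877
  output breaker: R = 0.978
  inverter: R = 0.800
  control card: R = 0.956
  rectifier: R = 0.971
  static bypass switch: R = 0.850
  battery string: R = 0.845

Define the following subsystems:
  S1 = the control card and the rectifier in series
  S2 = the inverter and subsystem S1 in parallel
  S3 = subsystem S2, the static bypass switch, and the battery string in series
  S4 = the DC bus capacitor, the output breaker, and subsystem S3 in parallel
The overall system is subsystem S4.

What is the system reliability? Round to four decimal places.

0.9992

Series (control card and rectifier): 0.956000 × 0.971000 = 0.928276
Parallel (inverter and [0.928276]): 1 − (1 − 0.800000)(1 − 0.928276) = 0.985655
Series ([0.985655], static bypass switch, and battery string): 0.985655 × 0.850000 × 0.845000 = 0.707947
Parallel (DC bus capacitor, output breaker, and [0.707947]): 1 − (1 − 0.877000)(1 − 0.978000)(1 − 0.707947) = 0.9992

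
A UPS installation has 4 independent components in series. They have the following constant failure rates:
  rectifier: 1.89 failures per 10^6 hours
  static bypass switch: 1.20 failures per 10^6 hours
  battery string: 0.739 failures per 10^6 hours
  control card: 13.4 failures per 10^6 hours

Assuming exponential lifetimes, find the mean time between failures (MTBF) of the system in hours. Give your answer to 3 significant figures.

Series of exponential components: λ_sys = Σ λ_i
λ_sys = 0.00000189 + 0.00000120 + 0.000000739 + 0.0000134 = 1.7229e-05 /h
MTBF = 1 / λ_sys = 58000 h

58000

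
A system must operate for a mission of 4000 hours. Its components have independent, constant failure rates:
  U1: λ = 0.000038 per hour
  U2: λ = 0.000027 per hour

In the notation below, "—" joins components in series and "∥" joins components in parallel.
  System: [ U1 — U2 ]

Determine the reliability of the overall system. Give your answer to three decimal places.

R(U1) = exp(−0.000038 × 4000) = 0.85899
R(U2) = exp(−0.000027 × 4000) = 0.89763
Series (U1 and U2): 0.85899 × 0.89763 = 0.771

0.771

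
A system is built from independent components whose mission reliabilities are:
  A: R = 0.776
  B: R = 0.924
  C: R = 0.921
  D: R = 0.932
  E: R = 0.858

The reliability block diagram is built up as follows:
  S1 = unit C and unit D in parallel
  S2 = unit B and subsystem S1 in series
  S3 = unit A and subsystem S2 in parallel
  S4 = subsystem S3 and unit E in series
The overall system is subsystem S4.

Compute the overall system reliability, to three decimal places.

0.842

Parallel (C and D): 1 − (1 − 0.92100)(1 − 0.93200) = 0.99463
Series (B and [0.99463]): 0.92400 × 0.99463 = 0.91904
Parallel (A and [0.91904]): 1 − (1 − 0.77600)(1 − 0.91904) = 0.98186
Series ([0.98186] and E): 0.98186 × 0.85800 = 0.842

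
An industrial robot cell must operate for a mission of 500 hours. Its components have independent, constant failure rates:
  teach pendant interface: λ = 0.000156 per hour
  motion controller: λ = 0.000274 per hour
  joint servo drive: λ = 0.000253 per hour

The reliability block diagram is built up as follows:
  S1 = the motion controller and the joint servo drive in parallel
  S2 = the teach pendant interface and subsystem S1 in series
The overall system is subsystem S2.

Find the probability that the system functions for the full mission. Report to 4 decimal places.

0.9109

R(teach pendant interface) = exp(−0.000156 × 500) = 0.924964
R(motion controller) = exp(−0.000274 × 500) = 0.871970
R(joint servo drive) = exp(−0.000253 × 500) = 0.881174
Parallel (motion controller and joint servo drive): 1 − (1 − 0.871970)(1 − 0.881174) = 0.984787
Series (teach pendant interface and [0.984787]): 0.924964 × 0.984787 = 0.9109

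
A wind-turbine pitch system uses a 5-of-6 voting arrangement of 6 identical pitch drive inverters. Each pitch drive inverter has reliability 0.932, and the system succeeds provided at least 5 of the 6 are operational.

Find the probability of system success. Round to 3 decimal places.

R = Σ_{i=5}^{6} C(6,i) p^i (1−p)^{6−i} with p = 0.932
C(6,5)·0.932^5·0.068^1 = 0.28691
C(6,6)·0.932^6·0.068^0 = 0.65538
Sum = 0.942

0.942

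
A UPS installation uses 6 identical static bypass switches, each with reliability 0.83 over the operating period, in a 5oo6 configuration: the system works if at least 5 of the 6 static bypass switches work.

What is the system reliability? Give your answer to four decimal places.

R = Σ_{i=5}^{6} C(6,i) p^i (1−p)^{6−i} with p = 0.83
C(6,5)·0.83^5·0.17^1 = 0.401782
C(6,6)·0.83^6·0.17^0 = 0.326940
Sum = 0.7287

0.7287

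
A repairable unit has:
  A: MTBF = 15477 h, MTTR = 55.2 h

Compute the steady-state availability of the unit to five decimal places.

0.99645

A(A) = MTBF/(MTBF+MTTR) = 15477/(15477+55.2) = 0.99645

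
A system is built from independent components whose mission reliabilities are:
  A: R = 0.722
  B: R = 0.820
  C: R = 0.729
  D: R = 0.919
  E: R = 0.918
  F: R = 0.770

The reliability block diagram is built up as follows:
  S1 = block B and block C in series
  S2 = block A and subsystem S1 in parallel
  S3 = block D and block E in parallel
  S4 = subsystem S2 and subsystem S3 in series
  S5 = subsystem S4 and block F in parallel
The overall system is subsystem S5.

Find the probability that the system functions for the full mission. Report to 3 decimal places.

Series (B and C): 0.82000 × 0.72900 = 0.59778
Parallel (A and [0.59778]): 1 − (1 − 0.72200)(1 − 0.59778) = 0.88818
Parallel (D and E): 1 − (1 − 0.91900)(1 − 0.91800) = 0.99336
Series ([0.88818] and [0.99336]): 0.88818 × 0.99336 = 0.88228
Parallel ([0.88228] and F): 1 − (1 − 0.88228)(1 − 0.77000) = 0.973

0.973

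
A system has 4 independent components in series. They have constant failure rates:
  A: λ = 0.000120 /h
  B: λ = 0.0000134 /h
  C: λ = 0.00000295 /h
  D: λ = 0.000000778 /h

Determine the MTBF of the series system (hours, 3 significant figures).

7290

Series of exponential components: λ_sys = Σ λ_i
λ_sys = 0.000120 + 0.0000134 + 0.00000295 + 0.000000778 = 1.3713e-04 /h
MTBF = 1 / λ_sys = 7290 h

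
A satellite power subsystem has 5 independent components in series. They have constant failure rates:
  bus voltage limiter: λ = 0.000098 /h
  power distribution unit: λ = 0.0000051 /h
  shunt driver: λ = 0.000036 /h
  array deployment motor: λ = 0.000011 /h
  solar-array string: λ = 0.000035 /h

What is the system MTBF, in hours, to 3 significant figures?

5400

Series of exponential components: λ_sys = Σ λ_i
λ_sys = 0.000098 + 0.0000051 + 0.000036 + 0.000011 + 0.000035 = 1.8510e-04 /h
MTBF = 1 / λ_sys = 5400 h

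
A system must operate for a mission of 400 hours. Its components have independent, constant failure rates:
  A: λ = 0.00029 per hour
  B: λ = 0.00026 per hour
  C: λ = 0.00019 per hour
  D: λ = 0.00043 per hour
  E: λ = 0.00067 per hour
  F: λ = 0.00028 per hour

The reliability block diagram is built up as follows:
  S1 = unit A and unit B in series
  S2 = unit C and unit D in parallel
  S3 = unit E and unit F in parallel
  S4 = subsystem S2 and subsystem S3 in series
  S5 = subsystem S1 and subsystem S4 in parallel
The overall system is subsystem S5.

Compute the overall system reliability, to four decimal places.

0.9929

R(A) = exp(−0.00029 × 400) = 0.890475
R(B) = exp(−0.00026 × 400) = 0.901225
R(C) = exp(−0.00019 × 400) = 0.926816
R(D) = exp(−0.00043 × 400) = 0.841979
R(E) = exp(−0.00067 × 400) = 0.764908
R(F) = exp(−0.00028 × 400) = 0.894044
Series (A and B): 0.890475 × 0.901225 = 0.802518
Parallel (C and D): 1 − (1 − 0.926816)(1 − 0.841979) = 0.988435
Parallel (E and F): 1 − (1 − 0.764908)(1 − 0.894044) = 0.975091
Series ([0.988435] and [0.975091]): 0.988435 × 0.975091 = 0.963814
Parallel ([0.802518] and [0.963814]): 1 − (1 − 0.802518)(1 − 0.963814) = 0.9929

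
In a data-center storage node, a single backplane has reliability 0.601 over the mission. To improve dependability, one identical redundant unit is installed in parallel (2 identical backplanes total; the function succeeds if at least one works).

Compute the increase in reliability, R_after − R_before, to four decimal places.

R_before = 0.601
R_after = 1 − (1 − 0.601)^2 = 0.8408
ΔR = 0.8408 − 0.601 = 0.2398

0.2398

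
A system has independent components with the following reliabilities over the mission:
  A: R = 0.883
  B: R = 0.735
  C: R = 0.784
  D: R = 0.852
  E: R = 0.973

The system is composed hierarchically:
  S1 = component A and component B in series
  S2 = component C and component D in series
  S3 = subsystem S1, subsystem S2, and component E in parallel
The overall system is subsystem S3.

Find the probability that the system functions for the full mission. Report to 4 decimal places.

Series (A and B): 0.883000 × 0.735000 = 0.649005
Series (C and D): 0.784000 × 0.852000 = 0.667968
Parallel ([0.649005], [0.667968], and E): 1 − (1 − 0.649005)(1 − 0.667968)(1 − 0.973000) = 0.9969

0.9969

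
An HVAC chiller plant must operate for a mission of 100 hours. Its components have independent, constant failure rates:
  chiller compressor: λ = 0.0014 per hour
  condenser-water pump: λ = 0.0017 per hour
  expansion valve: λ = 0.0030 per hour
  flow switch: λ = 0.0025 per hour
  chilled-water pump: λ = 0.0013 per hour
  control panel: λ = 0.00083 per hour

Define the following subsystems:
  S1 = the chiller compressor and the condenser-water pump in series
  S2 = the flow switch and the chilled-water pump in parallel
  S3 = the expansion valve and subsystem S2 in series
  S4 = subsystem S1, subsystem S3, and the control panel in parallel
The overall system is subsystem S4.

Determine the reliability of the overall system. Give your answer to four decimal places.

0.9941

R(chiller compressor) = exp(−0.0014 × 100) = 0.869358
R(condenser-water pump) = exp(−0.0017 × 100) = 0.843665
R(expansion valve) = exp(−0.0030 × 100) = 0.740818
R(flow switch) = exp(−0.0025 × 100) = 0.778801
R(chilled-water pump) = exp(−0.0013 × 100) = 0.878095
R(control panel) = exp(−0.00083 × 100) = 0.920351
Series (chiller compressor and condenser-water pump): 0.869358 × 0.843665 = 0.733447
Parallel (flow switch and chilled-water pump): 1 − (1 − 0.778801)(1 − 0.878095) = 0.973035
Series (expansion valve and [0.973035]): 0.740818 × 0.973035 = 0.720842
Parallel ([0.733447], [0.720842], and control panel): 1 − (1 − 0.733447)(1 − 0.720842)(1 − 0.920351) = 0.9941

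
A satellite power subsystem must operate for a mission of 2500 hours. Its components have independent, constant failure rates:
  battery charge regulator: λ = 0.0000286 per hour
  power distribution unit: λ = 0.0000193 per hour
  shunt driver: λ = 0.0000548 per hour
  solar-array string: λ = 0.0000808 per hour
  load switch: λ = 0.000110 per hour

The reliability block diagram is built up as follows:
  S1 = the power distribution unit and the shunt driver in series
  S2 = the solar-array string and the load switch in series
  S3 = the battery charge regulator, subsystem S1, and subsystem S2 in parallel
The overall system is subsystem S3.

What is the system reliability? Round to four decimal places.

0.9956

R(battery charge regulator) = exp(−0.0000286 × 2500) = 0.930996
R(power distribution unit) = exp(−0.0000193 × 2500) = 0.952896
R(shunt driver) = exp(−0.0000548 × 2500) = 0.871970
R(solar-array string) = exp(−0.0000808 × 2500) = 0.817095
R(load switch) = exp(−0.000110 × 2500) = 0.759572
Series (power distribution unit and shunt driver): 0.952896 × 0.871970 = 0.830897
Series (solar-array string and load switch): 0.817095 × 0.759572 = 0.620642
Parallel (battery charge regulator, [0.830897], and [0.620642]): 1 − (1 − 0.930996)(1 − 0.830897)(1 − 0.620642) = 0.9956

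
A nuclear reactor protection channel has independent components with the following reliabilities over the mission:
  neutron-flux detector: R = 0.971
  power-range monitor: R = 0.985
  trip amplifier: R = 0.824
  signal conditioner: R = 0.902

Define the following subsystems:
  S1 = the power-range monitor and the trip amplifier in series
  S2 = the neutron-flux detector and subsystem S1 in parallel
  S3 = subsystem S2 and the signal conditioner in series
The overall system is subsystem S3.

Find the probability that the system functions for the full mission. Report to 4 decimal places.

Series (power-range monitor and trip amplifier): 0.985000 × 0.824000 = 0.811640
Parallel (neutron-flux detector and [0.811640]): 1 − (1 − 0.971000)(1 − 0.811640) = 0.994538
Series ([0.994538] and signal conditioner): 0.994538 × 0.902000 = 0.8971

0.8971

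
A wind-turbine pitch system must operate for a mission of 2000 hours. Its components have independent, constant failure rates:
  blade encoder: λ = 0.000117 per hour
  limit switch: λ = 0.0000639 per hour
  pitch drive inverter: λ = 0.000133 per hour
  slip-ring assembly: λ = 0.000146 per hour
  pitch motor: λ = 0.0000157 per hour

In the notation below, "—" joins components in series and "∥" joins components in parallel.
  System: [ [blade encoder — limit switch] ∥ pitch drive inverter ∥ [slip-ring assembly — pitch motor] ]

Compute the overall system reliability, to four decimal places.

0.9804

R(blade encoder) = exp(−0.000117 × 2000) = 0.791362
R(limit switch) = exp(−0.0000639 × 2000) = 0.880029
R(pitch drive inverter) = exp(−0.000133 × 2000) = 0.766439
R(slip-ring assembly) = exp(−0.000146 × 2000) = 0.746769
R(pitch motor) = exp(−0.0000157 × 2000) = 0.969088
Series (blade encoder and limit switch): 0.791362 × 0.880029 = 0.696422
Series (slip-ring assembly and pitch motor): 0.746769 × 0.969088 = 0.723685
Parallel ([0.696422], pitch drive inverter, and [0.723685]): 1 − (1 − 0.696422)(1 − 0.766439)(1 − 0.723685) = 0.9804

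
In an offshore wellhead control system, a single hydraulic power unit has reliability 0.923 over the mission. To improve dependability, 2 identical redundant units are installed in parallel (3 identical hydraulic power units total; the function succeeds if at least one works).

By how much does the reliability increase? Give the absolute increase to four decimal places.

0.0765

R_before = 0.923
R_after = 1 − (1 − 0.923)^3 = 0.9995
ΔR = 0.9995 − 0.923 = 0.0765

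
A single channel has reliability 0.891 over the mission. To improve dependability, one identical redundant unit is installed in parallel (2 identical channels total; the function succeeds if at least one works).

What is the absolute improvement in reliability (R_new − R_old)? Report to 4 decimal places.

0.0971

R_before = 0.891
R_after = 1 − (1 − 0.891)^2 = 0.9881
ΔR = 0.9881 − 0.891 = 0.0971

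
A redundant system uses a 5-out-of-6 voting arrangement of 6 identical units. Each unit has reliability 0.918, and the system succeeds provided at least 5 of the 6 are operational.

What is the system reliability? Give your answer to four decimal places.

R = Σ_{i=5}^{6} C(6,i) p^i (1−p)^{6−i} with p = 0.918
C(6,5)·0.918^5·0.082^1 = 0.320759
C(6,6)·0.918^6·0.082^0 = 0.598489
Sum = 0.9192

0.9192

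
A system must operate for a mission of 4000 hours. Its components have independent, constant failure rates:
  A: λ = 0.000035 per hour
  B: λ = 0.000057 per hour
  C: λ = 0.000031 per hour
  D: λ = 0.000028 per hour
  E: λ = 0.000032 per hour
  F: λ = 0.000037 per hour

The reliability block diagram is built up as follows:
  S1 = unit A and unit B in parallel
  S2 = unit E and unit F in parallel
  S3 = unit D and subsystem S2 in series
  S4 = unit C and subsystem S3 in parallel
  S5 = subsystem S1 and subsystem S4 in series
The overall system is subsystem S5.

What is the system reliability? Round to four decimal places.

0.9597

R(A) = exp(−0.000035 × 4000) = 0.869358
R(B) = exp(−0.000057 × 4000) = 0.796124
R(C) = exp(−0.000031 × 4000) = 0.883380
R(D) = exp(−0.000028 × 4000) = 0.894044
R(E) = exp(−0.000032 × 4000) = 0.879853
R(F) = exp(−0.000037 × 4000) = 0.862431
Parallel (A and B): 1 − (1 − 0.869358)(1 − 0.796124) = 0.973365
Parallel (E and F): 1 − (1 − 0.879853)(1 − 0.862431) = 0.983471
Series (D and [0.983471]): 0.894044 × 0.983471 = 0.879266
Parallel (C and [0.879266]): 1 − (1 − 0.883380)(1 − 0.879266) = 0.985920
Series ([0.973365] and [0.985920]): 0.973365 × 0.985920 = 0.9597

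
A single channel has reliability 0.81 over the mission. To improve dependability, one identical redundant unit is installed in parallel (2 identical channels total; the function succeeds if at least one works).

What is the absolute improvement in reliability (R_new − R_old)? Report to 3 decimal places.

R_before = 0.81
R_after = 1 − (1 − 0.81)^2 = 0.964
ΔR = 0.964 − 0.81 = 0.154

0.154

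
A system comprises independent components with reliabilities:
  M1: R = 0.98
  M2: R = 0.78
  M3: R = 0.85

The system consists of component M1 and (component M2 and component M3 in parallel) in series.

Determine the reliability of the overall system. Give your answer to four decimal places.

Parallel (M2 and M3): 1 − (1 − 0.780000)(1 − 0.850000) = 0.967000
Series (M1 and [0.967000]): 0.980000 × 0.967000 = 0.9477

0.9477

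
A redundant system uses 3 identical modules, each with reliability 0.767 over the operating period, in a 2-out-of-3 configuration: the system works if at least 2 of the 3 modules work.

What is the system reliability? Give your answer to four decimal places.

0.8624

R = Σ_{i=2}^{3} C(3,i) p^i (1−p)^{3−i} with p = 0.767
C(3,2)·0.767^2·0.233^1 = 0.411214
C(3,3)·0.767^3·0.233^0 = 0.451218
Sum = 0.8624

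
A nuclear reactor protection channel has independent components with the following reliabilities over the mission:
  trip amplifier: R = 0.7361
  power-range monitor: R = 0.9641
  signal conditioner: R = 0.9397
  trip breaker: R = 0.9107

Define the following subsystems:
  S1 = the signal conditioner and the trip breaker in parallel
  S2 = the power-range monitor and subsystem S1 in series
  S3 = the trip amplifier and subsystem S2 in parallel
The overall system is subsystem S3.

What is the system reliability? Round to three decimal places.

0.989

Parallel (signal conditioner and trip breaker): 1 − (1 − 0.93970)(1 − 0.91070) = 0.99462
Series (power-range monitor and [0.99462]): 0.96410 × 0.99462 = 0.95891
Parallel (trip amplifier and [0.95891]): 1 − (1 − 0.73610)(1 − 0.95891) = 0.989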